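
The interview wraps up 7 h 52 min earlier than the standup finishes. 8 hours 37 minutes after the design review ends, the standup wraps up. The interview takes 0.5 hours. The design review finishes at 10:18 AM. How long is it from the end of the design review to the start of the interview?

15 minutes

The standup ends at 10:18 AM + 517 min = 6:55 PM.
The interview ends at 6:55 PM − 472 min = 11:03 AM.
The interview starts at 11:03 AM − 30 min = 10:33 AM.
From 10:18 AM to 10:33 AM is 15 minutes.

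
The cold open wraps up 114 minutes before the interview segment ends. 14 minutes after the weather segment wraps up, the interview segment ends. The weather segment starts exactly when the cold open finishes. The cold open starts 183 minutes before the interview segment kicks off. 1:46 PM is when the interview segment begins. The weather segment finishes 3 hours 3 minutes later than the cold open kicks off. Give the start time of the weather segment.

The cold open starts at 1:46 PM − 183 min = 10:43 AM.
The weather segment ends at 10:43 AM + 183 min = 1:46 PM.
The interview segment ends at 1:46 PM + 14 min = 2:00 PM.
The cold open ends at 2:00 PM − 114 min = 12:06 PM.
So the weather segment starts at 12:06 PM.

12:06 PM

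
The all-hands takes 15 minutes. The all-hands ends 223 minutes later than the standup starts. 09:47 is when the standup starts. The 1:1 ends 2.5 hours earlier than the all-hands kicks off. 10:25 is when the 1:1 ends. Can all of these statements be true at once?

No

The all-hands ends at 09:47 + 223 min = 13:30.
The all-hands starts at 13:30 − 15 min = 13:15.
The 1:1 ends at 13:15 − 150 min = 10:45.
But the 1:1 is also said to end at 10:25 — a 20-minute conflict.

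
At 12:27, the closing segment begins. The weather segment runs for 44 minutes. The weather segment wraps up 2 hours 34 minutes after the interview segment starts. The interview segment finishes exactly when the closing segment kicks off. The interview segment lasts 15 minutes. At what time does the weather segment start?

The interview segment ends at 12:27.
The interview segment starts at 12:27 − 15 min = 12:12.
The weather segment ends at 12:12 + 154 min = 14:46.
The weather segment starts at 14:46 − 44 min = 14:02.

14:02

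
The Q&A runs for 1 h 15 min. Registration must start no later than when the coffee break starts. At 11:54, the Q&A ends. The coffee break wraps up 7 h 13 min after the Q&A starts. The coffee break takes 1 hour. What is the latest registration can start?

16:52

The Q&A starts at 11:54 − 75 min = 10:39.
The coffee break ends at 10:39 + 433 min = 17:52.
The coffee break starts at 17:52 − 60 min = 16:52.
Registration is bounded by the coffee break, so the latest it can start is 16:52.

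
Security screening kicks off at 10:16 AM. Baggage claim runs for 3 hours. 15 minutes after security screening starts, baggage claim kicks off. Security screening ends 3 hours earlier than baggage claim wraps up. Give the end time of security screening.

10:31 AM

Baggage claim starts at 10:16 AM + 15 min = 10:31 AM.
Baggage claim ends at 10:31 AM + 180 min = 1:31 PM.
Security screening ends at 1:31 PM − 180 min = 10:31 AM.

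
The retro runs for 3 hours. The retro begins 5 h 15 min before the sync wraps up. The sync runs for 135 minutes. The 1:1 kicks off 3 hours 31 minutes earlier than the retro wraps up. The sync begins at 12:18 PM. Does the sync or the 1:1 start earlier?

The sync ends at 12:18 PM + 135 min = 2:33 PM.
The retro starts at 2:33 PM − 315 min = 9:18 AM.
The retro ends at 9:18 AM + 180 min = 12:18 PM.
The 1:1 starts at 12:18 PM − 211 min = 8:47 AM.
The sync starts at 12:18 PM and the 1:1 starts at 8:47 AM, so the 1:1 is first.

the 1:1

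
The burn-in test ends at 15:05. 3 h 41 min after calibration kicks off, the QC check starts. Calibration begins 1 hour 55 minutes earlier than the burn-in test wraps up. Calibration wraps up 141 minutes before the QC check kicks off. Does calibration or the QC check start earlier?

calibration

Calibration starts at 15:05 − 115 min = 13:10.
The QC check starts at 13:10 + 221 min = 16:51.
Calibration starts at 13:10 and the QC check starts at 16:51, so calibration is first.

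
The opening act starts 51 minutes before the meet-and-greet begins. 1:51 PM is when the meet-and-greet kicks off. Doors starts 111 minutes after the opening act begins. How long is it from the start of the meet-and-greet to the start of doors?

The opening act starts at 1:51 PM − 51 min = 1:00 PM.
Doors starts at 1:00 PM + 111 min = 2:51 PM.
From 1:51 PM to 2:51 PM is 60 minutes.

60 minutes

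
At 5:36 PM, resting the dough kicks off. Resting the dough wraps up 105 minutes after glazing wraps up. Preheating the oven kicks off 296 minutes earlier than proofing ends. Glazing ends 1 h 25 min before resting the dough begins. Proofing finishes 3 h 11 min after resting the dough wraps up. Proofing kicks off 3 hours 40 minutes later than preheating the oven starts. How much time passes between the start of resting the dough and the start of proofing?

2 h 15 min

Glazing ends at 5:36 PM − 85 min = 4:11 PM.
Resting the dough ends at 4:11 PM + 105 min = 5:56 PM.
Proofing ends at 5:56 PM + 191 min = 9:07 PM.
Preheating the oven starts at 9:07 PM − 296 min = 4:11 PM.
Proofing starts at 4:11 PM + 220 min = 7:51 PM.
From 5:36 PM to 7:51 PM is 2 h 15 min.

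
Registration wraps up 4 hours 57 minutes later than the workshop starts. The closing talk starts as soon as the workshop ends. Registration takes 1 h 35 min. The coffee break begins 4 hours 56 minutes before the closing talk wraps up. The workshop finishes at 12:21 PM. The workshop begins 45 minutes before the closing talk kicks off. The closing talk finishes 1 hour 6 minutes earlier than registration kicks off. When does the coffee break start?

8:56 AM

The closing talk starts at 12:21 PM.
The workshop starts at 12:21 PM − 45 min = 11:36 AM.
Registration ends at 11:36 AM + 297 min = 4:33 PM.
Registration starts at 4:33 PM − 95 min = 2:58 PM.
The closing talk ends at 2:58 PM − 66 min = 1:52 PM.
The coffee break starts at 1:52 PM − 296 min = 8:56 AM.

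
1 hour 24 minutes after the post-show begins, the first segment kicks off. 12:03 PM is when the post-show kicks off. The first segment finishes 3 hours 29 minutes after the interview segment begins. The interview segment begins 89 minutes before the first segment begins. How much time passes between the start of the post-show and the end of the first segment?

3 hours 24 minutes

The first segment starts at 12:03 PM + 84 min = 1:27 PM.
The interview segment starts at 1:27 PM − 89 min = 11:58 AM.
The first segment ends at 11:58 AM + 209 min = 3:27 PM.
From 12:03 PM to 3:27 PM is 3 hours 24 minutes.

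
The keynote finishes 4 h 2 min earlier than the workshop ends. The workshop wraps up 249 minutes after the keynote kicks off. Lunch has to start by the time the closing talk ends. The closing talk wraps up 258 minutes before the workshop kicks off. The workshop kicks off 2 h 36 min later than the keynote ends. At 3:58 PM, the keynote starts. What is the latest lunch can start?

The workshop ends at 3:58 PM + 249 min = 8:07 PM.
The keynote ends at 8:07 PM − 242 min = 4:05 PM.
The workshop starts at 4:05 PM + 156 min = 6:41 PM.
The closing talk ends at 6:41 PM − 258 min = 2:23 PM.
Lunch is bounded by the closing talk, so the latest it can start is 2:23 PM.

2:23 PM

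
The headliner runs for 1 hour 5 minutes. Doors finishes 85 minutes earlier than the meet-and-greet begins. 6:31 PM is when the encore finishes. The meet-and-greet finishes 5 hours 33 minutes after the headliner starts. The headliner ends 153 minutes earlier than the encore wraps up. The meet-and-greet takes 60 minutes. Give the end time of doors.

6:01 PM

The headliner ends at 6:31 PM − 153 min = 3:58 PM.
The headliner starts at 3:58 PM − 65 min = 2:53 PM.
The meet-and-greet ends at 2:53 PM + 333 min = 8:26 PM.
The meet-and-greet starts at 8:26 PM − 60 min = 7:26 PM.
Doors ends at 7:26 PM − 85 min = 6:01 PM.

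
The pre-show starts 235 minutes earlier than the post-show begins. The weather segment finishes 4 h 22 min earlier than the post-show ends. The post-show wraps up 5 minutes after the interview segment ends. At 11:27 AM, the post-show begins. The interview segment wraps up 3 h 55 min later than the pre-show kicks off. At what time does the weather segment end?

The pre-show starts at 11:27 AM − 235 min = 7:32 AM.
The interview segment ends at 7:32 AM + 235 min = 11:27 AM.
The post-show ends at 11:27 AM + 5 min = 11:32 AM.
The weather segment ends at 11:32 AM − 262 min = 7:10 AM.

7:10 AM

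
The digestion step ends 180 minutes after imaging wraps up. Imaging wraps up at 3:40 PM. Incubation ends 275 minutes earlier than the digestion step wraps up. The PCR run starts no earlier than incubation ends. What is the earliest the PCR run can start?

The digestion step ends at 3:40 PM + 180 min = 6:40 PM.
Incubation ends at 6:40 PM − 275 min = 2:05 PM.
The PCR run is bounded by incubation, so the earliest it can start is 2:05 PM.

2:05 PM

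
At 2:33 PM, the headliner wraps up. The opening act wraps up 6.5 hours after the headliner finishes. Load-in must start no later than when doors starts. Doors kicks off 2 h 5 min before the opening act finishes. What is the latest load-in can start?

The opening act ends at 2:33 PM + 390 min = 9:03 PM.
Doors starts at 9:03 PM − 125 min = 6:58 PM.
Load-in is bounded by doors, so the latest it can start is 6:58 PM.

6:58 PM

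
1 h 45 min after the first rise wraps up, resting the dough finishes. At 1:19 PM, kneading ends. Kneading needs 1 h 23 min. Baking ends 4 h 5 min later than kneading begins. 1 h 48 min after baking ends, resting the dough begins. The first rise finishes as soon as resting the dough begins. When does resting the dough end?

Kneading starts at 1:19 PM − 83 min = 11:56 AM.
Baking ends at 11:56 AM + 245 min = 4:01 PM.
Resting the dough starts at 4:01 PM + 108 min = 5:49 PM.
So the first rise ends at 5:49 PM.
Resting the dough ends at 5:49 PM + 105 min = 7:34 PM.

7:34 PM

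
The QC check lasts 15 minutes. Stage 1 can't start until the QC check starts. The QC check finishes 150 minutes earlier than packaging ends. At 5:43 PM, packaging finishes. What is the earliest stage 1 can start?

2:58 PM

The QC check ends at 5:43 PM − 150 min = 3:13 PM.
The QC check starts at 3:13 PM − 15 min = 2:58 PM.
Stage 1 is bounded by the QC check, so the earliest it can start is 2:58 PM.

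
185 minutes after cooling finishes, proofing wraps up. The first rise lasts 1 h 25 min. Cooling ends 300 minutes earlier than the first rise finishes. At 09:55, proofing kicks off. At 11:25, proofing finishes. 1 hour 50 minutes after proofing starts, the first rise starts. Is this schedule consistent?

The first rise starts at 09:55 + 110 min = 11:45.
The first rise ends at 11:45 + 85 min = 13:10.
Cooling ends at 13:10 − 300 min = 08:10.
Proofing ends at 08:10 + 185 min = 11:15.
But proofing is also said to end at 11:25 — a 10-minute conflict.

No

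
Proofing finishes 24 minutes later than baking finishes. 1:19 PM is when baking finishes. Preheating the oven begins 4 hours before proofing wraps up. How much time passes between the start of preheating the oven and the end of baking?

3 h 36 min

Proofing ends at 1:19 PM + 24 min = 1:43 PM.
Preheating the oven starts at 1:43 PM − 240 min = 9:43 AM.
From 9:43 AM to 1:19 PM is 3 h 36 min.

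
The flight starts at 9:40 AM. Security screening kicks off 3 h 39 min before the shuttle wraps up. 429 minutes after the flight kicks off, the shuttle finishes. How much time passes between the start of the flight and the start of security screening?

3 hours 30 minutes

The shuttle ends at 9:40 AM + 429 min = 4:49 PM.
Security screening starts at 4:49 PM − 219 min = 1:10 PM.
From 9:40 AM to 1:10 PM is 3 hours 30 minutes.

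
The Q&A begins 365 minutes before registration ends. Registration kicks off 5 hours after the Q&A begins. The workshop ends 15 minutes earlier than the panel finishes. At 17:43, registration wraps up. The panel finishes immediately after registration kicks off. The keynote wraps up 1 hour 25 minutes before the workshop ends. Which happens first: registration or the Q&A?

the Q&A

The Q&A starts at 17:43 − 365 min = 11:38.
Registration starts at 11:38 + 300 min = 16:38.
Registration starts at 16:38 and the Q&A starts at 11:38, so the Q&A is first.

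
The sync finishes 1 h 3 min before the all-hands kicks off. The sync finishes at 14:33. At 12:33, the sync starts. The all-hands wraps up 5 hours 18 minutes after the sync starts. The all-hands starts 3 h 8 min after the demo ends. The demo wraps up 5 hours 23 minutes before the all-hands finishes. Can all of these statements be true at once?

Yes

The all-hands ends at 12:33 + 318 min = 17:51.
The demo ends at 17:51 − 323 min = 12:28.
The all-hands starts at 12:28 + 188 min = 15:36.
The sync ends at 15:36 − 63 min = 14:33.
That matches the stated 14:33, so the schedule is consistent.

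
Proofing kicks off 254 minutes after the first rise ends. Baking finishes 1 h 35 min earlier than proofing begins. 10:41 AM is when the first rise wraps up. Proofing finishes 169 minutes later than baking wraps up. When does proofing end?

4:09 PM

Proofing starts at 10:41 AM + 254 min = 2:55 PM.
Baking ends at 2:55 PM − 95 min = 1:20 PM.
Proofing ends at 1:20 PM + 169 min = 4:09 PM.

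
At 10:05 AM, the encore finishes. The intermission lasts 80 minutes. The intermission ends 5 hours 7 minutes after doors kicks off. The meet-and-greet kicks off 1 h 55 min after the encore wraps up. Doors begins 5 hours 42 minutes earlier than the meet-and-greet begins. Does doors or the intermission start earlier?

doors

The meet-and-greet starts at 10:05 AM + 115 min = 12:00 PM.
Doors starts at 12:00 PM − 342 min = 6:18 AM.
The intermission ends at 6:18 AM + 307 min = 11:25 AM.
The intermission starts at 11:25 AM − 80 min = 10:05 AM.
Doors starts at 6:18 AM and the intermission starts at 10:05 AM, so doors is first.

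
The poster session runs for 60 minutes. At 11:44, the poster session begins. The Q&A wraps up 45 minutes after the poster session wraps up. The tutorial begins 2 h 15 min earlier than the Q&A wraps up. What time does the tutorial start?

11:14

The poster session ends at 11:44 + 60 min = 12:44.
The Q&A ends at 12:44 + 45 min = 13:29.
The tutorial starts at 13:29 − 135 min = 11:14.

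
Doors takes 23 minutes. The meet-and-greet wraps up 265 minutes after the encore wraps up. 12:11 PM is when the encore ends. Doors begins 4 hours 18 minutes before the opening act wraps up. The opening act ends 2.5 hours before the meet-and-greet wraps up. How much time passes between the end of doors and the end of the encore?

two hours

The meet-and-greet ends at 12:11 PM + 265 min = 4:36 PM.
The opening act ends at 4:36 PM − 150 min = 2:06 PM.
Doors starts at 2:06 PM − 258 min = 9:48 AM.
Doors ends at 9:48 AM + 23 min = 10:11 AM.
From 10:11 AM to 12:11 PM is two hours.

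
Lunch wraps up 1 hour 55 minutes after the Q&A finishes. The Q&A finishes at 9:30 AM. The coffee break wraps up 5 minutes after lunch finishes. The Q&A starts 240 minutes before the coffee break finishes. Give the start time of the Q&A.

7:30 AM

Lunch ends at 9:30 AM + 115 min = 11:25 AM.
The coffee break ends at 11:25 AM + 5 min = 11:30 AM.
The Q&A starts at 11:30 AM − 240 min = 7:30 AM.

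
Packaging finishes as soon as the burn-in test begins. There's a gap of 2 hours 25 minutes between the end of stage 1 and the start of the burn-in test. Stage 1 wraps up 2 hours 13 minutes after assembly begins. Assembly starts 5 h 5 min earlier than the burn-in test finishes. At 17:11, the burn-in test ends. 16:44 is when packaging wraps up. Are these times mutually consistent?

Assembly starts at 17:11 − 305 min = 12:06.
Stage 1 ends at 12:06 + 133 min = 14:19.
The burn-in test starts at 14:19 + 145 min = 16:44.
So packaging ends at 16:44.
That matches the stated 16:44, so the schedule is consistent.

Yes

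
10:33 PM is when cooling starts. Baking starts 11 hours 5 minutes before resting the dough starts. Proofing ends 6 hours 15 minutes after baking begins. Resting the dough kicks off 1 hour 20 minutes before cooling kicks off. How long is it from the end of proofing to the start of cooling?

6 h 10 min

Resting the dough starts at 10:33 PM − 80 min = 9:13 PM.
Baking starts at 9:13 PM − 665 min = 10:08 AM.
Proofing ends at 10:08 AM + 375 min = 4:23 PM.
From 4:23 PM to 10:33 PM is 6 h 10 min.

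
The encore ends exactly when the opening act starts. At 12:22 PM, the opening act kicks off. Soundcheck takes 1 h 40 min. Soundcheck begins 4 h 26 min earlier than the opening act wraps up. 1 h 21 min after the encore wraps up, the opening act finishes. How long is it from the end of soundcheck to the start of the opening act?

The encore ends at 12:22 PM.
The opening act ends at 12:22 PM + 81 min = 1:43 PM.
Soundcheck starts at 1:43 PM − 266 min = 9:17 AM.
Soundcheck ends at 9:17 AM + 100 min = 10:57 AM.
From 10:57 AM to 12:22 PM is 85 minutes.

85 minutes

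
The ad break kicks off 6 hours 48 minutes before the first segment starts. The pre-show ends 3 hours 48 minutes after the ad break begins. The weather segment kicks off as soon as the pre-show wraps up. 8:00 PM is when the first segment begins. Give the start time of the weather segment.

5:00 PM

The ad break starts at 8:00 PM − 408 min = 1:12 PM.
The pre-show ends at 1:12 PM + 228 min = 5:00 PM.
So the weather segment starts at 5:00 PM.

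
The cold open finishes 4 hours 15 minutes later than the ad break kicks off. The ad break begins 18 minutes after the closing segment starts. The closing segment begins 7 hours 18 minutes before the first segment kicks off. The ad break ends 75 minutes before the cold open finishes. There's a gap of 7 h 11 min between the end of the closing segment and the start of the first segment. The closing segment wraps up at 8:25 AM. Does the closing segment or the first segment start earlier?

the closing segment

The first segment starts at 8:25 AM + 431 min = 3:36 PM.
The closing segment starts at 3:36 PM − 438 min = 8:18 AM.
The closing segment starts at 8:18 AM and the first segment starts at 3:36 PM, so the closing segment is first.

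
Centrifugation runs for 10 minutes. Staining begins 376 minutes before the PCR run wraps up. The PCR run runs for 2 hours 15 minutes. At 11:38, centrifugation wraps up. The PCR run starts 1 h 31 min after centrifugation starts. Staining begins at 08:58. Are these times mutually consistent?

Centrifugation starts at 11:38 − 10 min = 11:28.
The PCR run starts at 11:28 + 91 min = 12:59.
The PCR run ends at 12:59 + 135 min = 15:14.
Staining starts at 15:14 − 376 min = 08:58.
That matches the stated 08:58, so the schedule is consistent.

Yes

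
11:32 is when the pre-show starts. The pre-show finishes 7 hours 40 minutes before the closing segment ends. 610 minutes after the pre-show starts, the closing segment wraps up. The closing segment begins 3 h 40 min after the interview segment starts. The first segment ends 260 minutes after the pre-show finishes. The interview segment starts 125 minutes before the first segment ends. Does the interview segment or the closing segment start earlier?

The closing segment ends at 11:32 + 610 min = 21:42.
The pre-show ends at 21:42 − 460 min = 14:02.
The first segment ends at 14:02 + 260 min = 18:22.
The interview segment starts at 18:22 − 125 min = 16:17.
The closing segment starts at 16:17 + 220 min = 19:57.
The interview segment starts at 16:17 and the closing segment starts at 19:57, so the interview segment is first.

the interview segment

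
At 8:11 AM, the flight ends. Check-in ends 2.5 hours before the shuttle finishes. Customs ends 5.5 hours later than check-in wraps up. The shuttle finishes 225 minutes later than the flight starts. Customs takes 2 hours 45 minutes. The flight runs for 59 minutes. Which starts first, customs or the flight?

The flight starts at 8:11 AM − 59 min = 7:12 AM.
The shuttle ends at 7:12 AM + 225 min = 10:57 AM.
Check-in ends at 10:57 AM − 150 min = 8:27 AM.
Customs ends at 8:27 AM + 330 min = 1:57 PM.
Customs starts at 1:57 PM − 165 min = 11:12 AM.
Customs starts at 11:12 AM and the flight starts at 7:12 AM, so the flight is first.

the flight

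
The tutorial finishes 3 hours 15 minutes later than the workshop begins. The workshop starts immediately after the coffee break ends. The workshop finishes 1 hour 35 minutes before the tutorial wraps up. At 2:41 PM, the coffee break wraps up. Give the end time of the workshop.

4:21 PM

The workshop starts at 2:41 PM.
The tutorial ends at 2:41 PM + 195 min = 5:56 PM.
The workshop ends at 5:56 PM − 95 min = 4:21 PM.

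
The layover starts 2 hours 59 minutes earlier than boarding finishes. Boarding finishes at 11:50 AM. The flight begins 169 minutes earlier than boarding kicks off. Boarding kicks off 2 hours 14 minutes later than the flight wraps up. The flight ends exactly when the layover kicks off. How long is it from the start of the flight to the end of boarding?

The layover starts at 11:50 AM − 179 min = 8:51 AM.
So the flight ends at 8:51 AM.
Boarding starts at 8:51 AM + 134 min = 11:05 AM.
The flight starts at 11:05 AM − 169 min = 8:16 AM.
From 8:16 AM to 11:50 AM is 3 hours 34 minutes.

3 hours 34 minutes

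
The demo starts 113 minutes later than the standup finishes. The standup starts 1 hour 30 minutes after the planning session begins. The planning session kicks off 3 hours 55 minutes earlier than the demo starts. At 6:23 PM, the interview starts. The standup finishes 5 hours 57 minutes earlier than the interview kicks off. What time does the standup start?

11:54 AM

The standup ends at 6:23 PM − 357 min = 12:26 PM.
The demo starts at 12:26 PM + 113 min = 2:19 PM.
The planning session starts at 2:19 PM − 235 min = 10:24 AM.
The standup starts at 10:24 AM + 90 min = 11:54 AM.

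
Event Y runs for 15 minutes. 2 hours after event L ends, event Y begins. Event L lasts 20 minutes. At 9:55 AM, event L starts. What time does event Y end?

Event L ends at 9:55 AM + 20 min = 10:15 AM.
Event Y starts at 10:15 AM + 120 min = 12:15 PM.
Event Y ends at 12:15 PM + 15 min = 12:30 PM.

12:30 PM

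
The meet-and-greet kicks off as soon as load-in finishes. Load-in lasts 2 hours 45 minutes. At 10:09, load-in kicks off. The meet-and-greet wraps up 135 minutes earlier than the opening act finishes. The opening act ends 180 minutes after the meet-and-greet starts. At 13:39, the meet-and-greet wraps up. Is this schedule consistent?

Yes

Load-in ends at 10:09 + 165 min = 12:54.
So the meet-and-greet starts at 12:54.
The opening act ends at 12:54 + 180 min = 15:54.
The meet-and-greet ends at 15:54 − 135 min = 13:39.
That matches the stated 13:39, so the schedule is consistent.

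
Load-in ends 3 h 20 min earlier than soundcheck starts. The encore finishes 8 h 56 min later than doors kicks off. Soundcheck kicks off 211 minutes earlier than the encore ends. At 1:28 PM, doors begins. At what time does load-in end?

3:33 PM

The encore ends at 1:28 PM + 536 min = 10:24 PM.
Soundcheck starts at 10:24 PM − 211 min = 6:53 PM.
Load-in ends at 6:53 PM − 200 min = 3:33 PM.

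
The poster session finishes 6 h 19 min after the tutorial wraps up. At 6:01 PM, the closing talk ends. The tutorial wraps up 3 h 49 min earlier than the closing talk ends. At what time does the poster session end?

The tutorial ends at 6:01 PM − 229 min = 2:12 PM.
The poster session ends at 2:12 PM + 379 min = 8:31 PM.

8:31 PM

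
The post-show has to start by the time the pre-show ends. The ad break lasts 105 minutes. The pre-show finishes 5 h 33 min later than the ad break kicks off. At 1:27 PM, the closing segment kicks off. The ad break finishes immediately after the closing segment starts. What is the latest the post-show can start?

5:15 PM

The ad break ends at 1:27 PM.
The ad break starts at 1:27 PM − 105 min = 11:42 AM.
The pre-show ends at 11:42 AM + 333 min = 5:15 PM.
The post-show is bounded by the pre-show, so the latest it can start is 5:15 PM.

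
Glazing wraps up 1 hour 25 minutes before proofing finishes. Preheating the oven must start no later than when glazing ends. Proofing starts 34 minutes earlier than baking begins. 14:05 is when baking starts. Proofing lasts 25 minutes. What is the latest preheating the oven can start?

12:31

Proofing starts at 14:05 − 34 min = 13:31.
Proofing ends at 13:31 + 25 min = 13:56.
Glazing ends at 13:56 − 85 min = 12:31.
Preheating the oven is bounded by glazing, so the latest it can start is 12:31.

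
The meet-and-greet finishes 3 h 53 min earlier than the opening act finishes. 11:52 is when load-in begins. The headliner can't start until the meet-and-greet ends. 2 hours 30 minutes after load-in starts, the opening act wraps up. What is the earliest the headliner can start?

10:29

The opening act ends at 11:52 + 150 min = 14:22.
The meet-and-greet ends at 14:22 − 233 min = 10:29.
The headliner is bounded by the meet-and-greet, so the earliest it can start is 10:29.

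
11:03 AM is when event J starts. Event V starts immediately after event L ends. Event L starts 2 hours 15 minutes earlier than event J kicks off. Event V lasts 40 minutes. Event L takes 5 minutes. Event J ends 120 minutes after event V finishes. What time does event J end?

Event L starts at 11:03 AM − 135 min = 8:48 AM.
Event L ends at 8:48 AM + 5 min = 8:53 AM.
So event V starts at 8:53 AM.
Event V ends at 8:53 AM + 40 min = 9:33 AM.
Event J ends at 9:33 AM + 120 min = 11:33 AM.

11:33 AM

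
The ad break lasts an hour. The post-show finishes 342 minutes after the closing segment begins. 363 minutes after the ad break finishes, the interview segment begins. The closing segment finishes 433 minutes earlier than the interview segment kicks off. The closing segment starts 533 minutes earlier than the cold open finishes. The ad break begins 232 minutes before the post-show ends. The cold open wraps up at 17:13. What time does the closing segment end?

The closing segment starts at 17:13 − 533 min = 08:20.
The post-show ends at 08:20 + 342 min = 14:02.
The ad break starts at 14:02 − 232 min = 10:10.
The ad break ends at 10:10 + 60 min = 11:10.
The interview segment starts at 11:10 + 363 min = 17:13.
The closing segment ends at 17:13 − 433 min = 10:00.

10:00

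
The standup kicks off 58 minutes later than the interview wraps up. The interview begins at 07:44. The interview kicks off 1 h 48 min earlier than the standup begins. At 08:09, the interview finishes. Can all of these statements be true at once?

No

The standup starts at 08:09 + 58 min = 09:07.
The interview starts at 09:07 − 108 min = 07:19.
But the interview is also said to start at 07:44 — a 25-minute conflict.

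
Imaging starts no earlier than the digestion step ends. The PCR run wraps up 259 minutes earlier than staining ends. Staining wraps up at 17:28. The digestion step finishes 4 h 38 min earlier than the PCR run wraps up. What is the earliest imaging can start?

08:31

The PCR run ends at 17:28 − 259 min = 13:09.
The digestion step ends at 13:09 − 278 min = 08:31.
Imaging is bounded by the digestion step, so the earliest it can start is 08:31.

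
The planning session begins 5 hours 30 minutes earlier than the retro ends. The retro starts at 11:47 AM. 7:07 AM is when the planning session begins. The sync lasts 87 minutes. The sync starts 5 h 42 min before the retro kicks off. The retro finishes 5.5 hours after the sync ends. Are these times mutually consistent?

No

The sync starts at 11:47 AM − 342 min = 6:05 AM.
The sync ends at 6:05 AM + 87 min = 7:32 AM.
The retro ends at 7:32 AM + 330 min = 1:02 PM.
The planning session starts at 1:02 PM − 330 min = 7:32 AM.
But the planning session is also said to start at 7:07 AM — a 25-minute conflict.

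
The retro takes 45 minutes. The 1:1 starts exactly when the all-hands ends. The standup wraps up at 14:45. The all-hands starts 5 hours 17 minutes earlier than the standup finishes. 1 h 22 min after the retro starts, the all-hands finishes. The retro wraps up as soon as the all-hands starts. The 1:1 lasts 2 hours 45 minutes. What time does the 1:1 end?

12:50

The all-hands starts at 14:45 − 317 min = 09:28.
So the retro ends at 09:28.
The retro starts at 09:28 − 45 min = 08:43.
The all-hands ends at 08:43 + 82 min = 10:05.
So the 1:1 starts at 10:05.
The 1:1 ends at 10:05 + 165 min = 12:50.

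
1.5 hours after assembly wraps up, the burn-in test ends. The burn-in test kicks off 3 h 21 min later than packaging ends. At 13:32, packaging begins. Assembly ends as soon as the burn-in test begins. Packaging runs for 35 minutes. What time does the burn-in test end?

18:58

Packaging ends at 13:32 + 35 min = 14:07.
The burn-in test starts at 14:07 + 201 min = 17:28.
So assembly ends at 17:28.
The burn-in test ends at 17:28 + 90 min = 18:58.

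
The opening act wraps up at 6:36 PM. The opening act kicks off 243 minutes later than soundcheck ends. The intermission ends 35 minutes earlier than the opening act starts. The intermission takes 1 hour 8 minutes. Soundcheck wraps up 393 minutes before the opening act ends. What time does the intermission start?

2:23 PM

Soundcheck ends at 6:36 PM − 393 min = 12:03 PM.
The opening act starts at 12:03 PM + 243 min = 4:06 PM.
The intermission ends at 4:06 PM − 35 min = 3:31 PM.
The intermission starts at 3:31 PM − 68 min = 2:23 PM.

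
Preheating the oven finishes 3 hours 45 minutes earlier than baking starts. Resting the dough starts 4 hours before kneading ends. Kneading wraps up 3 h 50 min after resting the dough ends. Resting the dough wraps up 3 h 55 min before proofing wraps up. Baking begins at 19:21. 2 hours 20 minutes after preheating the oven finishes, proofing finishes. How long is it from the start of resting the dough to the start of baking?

5 hours 30 minutes

Preheating the oven ends at 19:21 − 225 min = 15:36.
Proofing ends at 15:36 + 140 min = 17:56.
Resting the dough ends at 17:56 − 235 min = 14:01.
Kneading ends at 14:01 + 230 min = 17:51.
Resting the dough starts at 17:51 − 240 min = 13:51.
From 13:51 to 19:21 is 5 hours 30 minutes.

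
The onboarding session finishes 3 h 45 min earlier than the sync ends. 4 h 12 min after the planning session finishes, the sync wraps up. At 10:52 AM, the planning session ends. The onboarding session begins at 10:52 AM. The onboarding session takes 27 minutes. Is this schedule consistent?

Yes

The sync ends at 10:52 AM + 252 min = 3:04 PM.
The onboarding session ends at 3:04 PM − 225 min = 11:19 AM.
The onboarding session starts at 11:19 AM − 27 min = 10:52 AM.
That matches the stated 10:52 AM, so the schedule is consistent.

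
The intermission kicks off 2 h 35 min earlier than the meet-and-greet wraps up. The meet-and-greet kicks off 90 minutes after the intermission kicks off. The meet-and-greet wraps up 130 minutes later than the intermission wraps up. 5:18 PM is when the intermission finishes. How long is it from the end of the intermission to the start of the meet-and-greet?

65 minutes

The meet-and-greet ends at 5:18 PM + 130 min = 7:28 PM.
The intermission starts at 7:28 PM − 155 min = 4:53 PM.
The meet-and-greet starts at 4:53 PM + 90 min = 6:23 PM.
From 5:18 PM to 6:23 PM is 65 minutes.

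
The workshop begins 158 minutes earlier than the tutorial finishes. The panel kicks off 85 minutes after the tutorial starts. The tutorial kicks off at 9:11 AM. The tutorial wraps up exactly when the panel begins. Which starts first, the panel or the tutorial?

The panel starts at 9:11 AM + 85 min = 10:36 AM.
The panel starts at 10:36 AM and the tutorial starts at 9:11 AM, so the tutorial is first.

the tutorial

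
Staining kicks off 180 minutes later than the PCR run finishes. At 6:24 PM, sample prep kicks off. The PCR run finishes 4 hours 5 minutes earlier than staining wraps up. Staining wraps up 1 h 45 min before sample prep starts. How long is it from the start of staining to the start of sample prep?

Staining ends at 6:24 PM − 105 min = 4:39 PM.
The PCR run ends at 4:39 PM − 245 min = 12:34 PM.
Staining starts at 12:34 PM + 180 min = 3:34 PM.
From 3:34 PM to 6:24 PM is 2 hours 50 minutes.

2 hours 50 minutes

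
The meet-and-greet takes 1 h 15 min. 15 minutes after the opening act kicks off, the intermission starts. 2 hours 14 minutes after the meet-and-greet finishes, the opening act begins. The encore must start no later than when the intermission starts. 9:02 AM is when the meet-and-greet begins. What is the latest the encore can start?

12:46 PM

The meet-and-greet ends at 9:02 AM + 75 min = 10:17 AM.
The opening act starts at 10:17 AM + 134 min = 12:31 PM.
The intermission starts at 12:31 PM + 15 min = 12:46 PM.
The encore is bounded by the intermission, so the latest it can start is 12:46 PM.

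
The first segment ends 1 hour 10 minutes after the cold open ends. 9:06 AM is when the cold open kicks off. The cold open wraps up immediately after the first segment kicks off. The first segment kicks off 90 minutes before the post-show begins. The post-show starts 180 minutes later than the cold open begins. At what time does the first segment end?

11:46 AM

The post-show starts at 9:06 AM + 180 min = 12:06 PM.
The first segment starts at 12:06 PM − 90 min = 10:36 AM.
So the cold open ends at 10:36 AM.
The first segment ends at 10:36 AM + 70 min = 11:46 AM.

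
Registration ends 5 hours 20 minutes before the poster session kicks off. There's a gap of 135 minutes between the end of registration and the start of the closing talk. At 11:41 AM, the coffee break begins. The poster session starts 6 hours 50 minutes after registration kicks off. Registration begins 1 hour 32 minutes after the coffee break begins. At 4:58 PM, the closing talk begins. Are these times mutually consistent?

Yes

Registration starts at 11:41 AM + 92 min = 1:13 PM.
The poster session starts at 1:13 PM + 410 min = 8:03 PM.
Registration ends at 8:03 PM − 320 min = 2:43 PM.
The closing talk starts at 2:43 PM + 135 min = 4:58 PM.
That matches the stated 4:58 PM, so the schedule is consistent.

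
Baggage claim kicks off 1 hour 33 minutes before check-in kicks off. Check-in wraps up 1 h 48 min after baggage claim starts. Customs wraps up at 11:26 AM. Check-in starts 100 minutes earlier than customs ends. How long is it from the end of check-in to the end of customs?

Check-in starts at 11:26 AM − 100 min = 9:46 AM.
Baggage claim starts at 9:46 AM − 93 min = 8:13 AM.
Check-in ends at 8:13 AM + 108 min = 10:01 AM.
From 10:01 AM to 11:26 AM is 1 h 25 min.

1 h 25 min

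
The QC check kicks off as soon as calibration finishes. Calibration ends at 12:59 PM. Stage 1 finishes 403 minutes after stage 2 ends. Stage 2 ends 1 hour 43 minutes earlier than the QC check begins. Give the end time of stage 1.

The QC check starts at 12:59 PM.
Stage 2 ends at 12:59 PM − 103 min = 11:16 AM.
Stage 1 ends at 11:16 AM + 403 min = 5:59 PM.

5:59 PM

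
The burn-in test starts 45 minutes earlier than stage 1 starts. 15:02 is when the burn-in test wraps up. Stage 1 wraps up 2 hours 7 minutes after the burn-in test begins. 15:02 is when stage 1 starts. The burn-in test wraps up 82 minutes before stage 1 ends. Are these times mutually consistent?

The burn-in test starts at 15:02 − 45 min = 14:17.
Stage 1 ends at 14:17 + 127 min = 16:24.
The burn-in test ends at 16:24 − 82 min = 15:02.
That matches the stated 15:02, so the schedule is consistent.

Yes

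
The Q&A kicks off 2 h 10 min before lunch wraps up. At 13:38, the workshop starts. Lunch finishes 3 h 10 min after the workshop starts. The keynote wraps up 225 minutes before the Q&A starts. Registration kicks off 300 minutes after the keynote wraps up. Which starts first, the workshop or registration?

Lunch ends at 13:38 + 190 min = 16:48.
The Q&A starts at 16:48 − 130 min = 14:38.
The keynote ends at 14:38 − 225 min = 10:53.
Registration starts at 10:53 + 300 min = 15:53.
The workshop starts at 13:38 and registration starts at 15:53, so the workshop is first.

the workshop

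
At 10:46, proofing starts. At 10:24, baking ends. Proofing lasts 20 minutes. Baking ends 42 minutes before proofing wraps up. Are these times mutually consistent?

Proofing ends at 10:46 + 20 min = 11:06.
Baking ends at 11:06 − 42 min = 10:24.
That matches the stated 10:24, so the schedule is consistent.

Yes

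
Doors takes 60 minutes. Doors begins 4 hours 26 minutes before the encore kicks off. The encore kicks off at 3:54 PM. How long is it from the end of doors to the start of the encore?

Doors starts at 3:54 PM − 266 min = 11:28 AM.
Doors ends at 11:28 AM + 60 min = 12:28 PM.
From 12:28 PM to 3:54 PM is 3 h 26 min.

3 h 26 min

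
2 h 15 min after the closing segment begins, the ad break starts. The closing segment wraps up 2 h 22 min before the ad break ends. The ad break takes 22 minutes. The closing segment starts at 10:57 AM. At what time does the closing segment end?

11:12 AM

The ad break starts at 10:57 AM + 135 min = 1:12 PM.
The ad break ends at 1:12 PM + 22 min = 1:34 PM.
The closing segment ends at 1:34 PM − 142 min = 11:12 AM.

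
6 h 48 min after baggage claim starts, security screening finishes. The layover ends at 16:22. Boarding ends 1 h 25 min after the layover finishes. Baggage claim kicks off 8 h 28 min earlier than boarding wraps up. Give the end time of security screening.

16:07

Boarding ends at 16:22 + 85 min = 17:47.
Baggage claim starts at 17:47 − 508 min = 09:19.
Security screening ends at 09:19 + 408 min = 16:07.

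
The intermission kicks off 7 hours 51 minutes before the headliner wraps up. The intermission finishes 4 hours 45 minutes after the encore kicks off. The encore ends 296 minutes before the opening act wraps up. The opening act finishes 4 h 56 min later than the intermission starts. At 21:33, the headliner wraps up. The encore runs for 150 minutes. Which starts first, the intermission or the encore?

the encore

The intermission starts at 21:33 − 471 min = 13:42.
The opening act ends at 13:42 + 296 min = 18:38.
The encore ends at 18:38 − 296 min = 13:42.
The encore starts at 13:42 − 150 min = 11:12.
The intermission starts at 13:42 and the encore starts at 11:12, so the encore is first.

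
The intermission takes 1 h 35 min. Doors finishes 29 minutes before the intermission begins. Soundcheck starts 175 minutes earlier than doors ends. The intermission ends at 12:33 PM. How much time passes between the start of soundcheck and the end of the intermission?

4 hours 59 minutes

The intermission starts at 12:33 PM − 95 min = 10:58 AM.
Doors ends at 10:58 AM − 29 min = 10:29 AM.
Soundcheck starts at 10:29 AM − 175 min = 7:34 AM.
From 7:34 AM to 12:33 PM is 4 hours 59 minutes.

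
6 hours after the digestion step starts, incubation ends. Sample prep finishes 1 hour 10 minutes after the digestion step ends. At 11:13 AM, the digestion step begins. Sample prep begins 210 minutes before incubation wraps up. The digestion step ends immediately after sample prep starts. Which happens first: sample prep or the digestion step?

the digestion step

Incubation ends at 11:13 AM + 360 min = 5:13 PM.
Sample prep starts at 5:13 PM − 210 min = 1:43 PM.
Sample prep starts at 1:43 PM and the digestion step starts at 11:13 AM, so the digestion step is first.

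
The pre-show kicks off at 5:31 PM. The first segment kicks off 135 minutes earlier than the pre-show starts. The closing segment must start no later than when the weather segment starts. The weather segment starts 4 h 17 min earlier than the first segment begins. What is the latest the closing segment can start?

The first segment starts at 5:31 PM − 135 min = 3:16 PM.
The weather segment starts at 3:16 PM − 257 min = 10:59 AM.
The closing segment is bounded by the weather segment, so the latest it can start is 10:59 AM.

10:59 AM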